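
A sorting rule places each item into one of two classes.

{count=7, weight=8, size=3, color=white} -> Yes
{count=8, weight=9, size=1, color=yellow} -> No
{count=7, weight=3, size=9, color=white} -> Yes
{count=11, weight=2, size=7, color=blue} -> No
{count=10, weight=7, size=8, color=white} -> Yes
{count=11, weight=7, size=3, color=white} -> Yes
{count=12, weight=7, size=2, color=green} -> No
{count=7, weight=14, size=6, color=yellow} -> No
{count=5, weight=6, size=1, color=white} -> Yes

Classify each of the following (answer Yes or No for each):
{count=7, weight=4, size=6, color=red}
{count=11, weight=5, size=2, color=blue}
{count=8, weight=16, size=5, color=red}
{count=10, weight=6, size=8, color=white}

Comparing the two groups points to one rule — color is white.

No, No, No, Yes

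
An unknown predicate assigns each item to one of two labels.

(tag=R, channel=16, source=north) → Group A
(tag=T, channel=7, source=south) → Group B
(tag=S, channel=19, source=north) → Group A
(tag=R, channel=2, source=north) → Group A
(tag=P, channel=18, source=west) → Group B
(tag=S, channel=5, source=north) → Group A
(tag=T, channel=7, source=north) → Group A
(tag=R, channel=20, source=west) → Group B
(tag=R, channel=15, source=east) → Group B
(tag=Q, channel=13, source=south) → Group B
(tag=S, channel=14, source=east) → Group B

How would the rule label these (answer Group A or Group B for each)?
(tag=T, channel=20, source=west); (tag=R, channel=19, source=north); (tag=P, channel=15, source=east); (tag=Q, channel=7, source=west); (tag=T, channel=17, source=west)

Group B, Group A, Group B, Group B, Group B

A rule that fits every label: source is north — true of each 'Group A' example, false of each 'Group B' one.
(tag=T, channel=20, source=west) — source is west, hence Group B.
(tag=R, channel=19, source=north) — source is north, hence Group A.
(tag=P, channel=15, source=east) — source is east, hence Group B.
(tag=Q, channel=7, source=west) — source is west, hence Group B.
(tag=T, channel=17, source=west) — source is west, hence Group B.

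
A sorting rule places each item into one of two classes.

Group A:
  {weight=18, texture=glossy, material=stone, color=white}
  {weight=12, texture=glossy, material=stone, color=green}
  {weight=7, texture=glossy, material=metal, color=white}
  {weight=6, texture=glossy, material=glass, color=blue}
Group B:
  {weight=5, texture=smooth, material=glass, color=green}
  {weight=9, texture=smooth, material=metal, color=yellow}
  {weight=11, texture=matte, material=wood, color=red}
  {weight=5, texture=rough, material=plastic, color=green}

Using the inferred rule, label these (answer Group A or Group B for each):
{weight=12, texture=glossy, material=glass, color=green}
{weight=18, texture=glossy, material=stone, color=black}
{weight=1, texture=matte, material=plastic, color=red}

Group A, Group A, Group B

'Group A' ⟺ texture is glossy.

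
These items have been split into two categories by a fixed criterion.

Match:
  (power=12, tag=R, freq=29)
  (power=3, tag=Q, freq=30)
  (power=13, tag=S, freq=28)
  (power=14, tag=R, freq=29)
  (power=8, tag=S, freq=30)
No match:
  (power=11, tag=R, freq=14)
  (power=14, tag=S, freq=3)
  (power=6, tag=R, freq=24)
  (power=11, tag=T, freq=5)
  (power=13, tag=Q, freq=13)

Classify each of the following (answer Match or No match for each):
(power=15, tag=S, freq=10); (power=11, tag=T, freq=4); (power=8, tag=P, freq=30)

No match, No match, Match

The rule appears to be: freq ≥ 28.
(power=15, tag=S, freq=10): No match (freq = 10). (power=11, tag=T, freq=4): No match (freq = 4). (power=8, tag=P, freq=30): Match (freq = 30).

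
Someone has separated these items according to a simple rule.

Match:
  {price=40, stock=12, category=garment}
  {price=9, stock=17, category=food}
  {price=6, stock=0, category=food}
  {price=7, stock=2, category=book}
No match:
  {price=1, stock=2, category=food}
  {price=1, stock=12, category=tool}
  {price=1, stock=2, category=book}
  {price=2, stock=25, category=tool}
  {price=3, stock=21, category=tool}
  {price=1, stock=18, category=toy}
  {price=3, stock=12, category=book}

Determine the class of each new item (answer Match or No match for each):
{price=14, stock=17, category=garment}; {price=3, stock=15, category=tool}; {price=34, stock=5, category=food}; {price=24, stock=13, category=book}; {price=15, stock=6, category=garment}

Match, No match, Match, Match, Match

One predicate separates the groups cleanly: price ≥ 6.
{price=14, stock=17, category=garment} — price = 14, hence Match. {price=3, stock=15, category=tool} — price = 3, hence No match. {price=34, stock=5, category=food} — price = 34, hence Match. {price=24, stock=13, category=book} — price = 24, hence Match. {price=15, stock=6, category=garment} — price = 15, hence Match.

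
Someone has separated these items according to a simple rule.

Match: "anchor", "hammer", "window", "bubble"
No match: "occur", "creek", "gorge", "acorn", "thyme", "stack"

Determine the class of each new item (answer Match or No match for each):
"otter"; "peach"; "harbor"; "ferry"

The rule appears to be: even length.

No match, No match, Match, No match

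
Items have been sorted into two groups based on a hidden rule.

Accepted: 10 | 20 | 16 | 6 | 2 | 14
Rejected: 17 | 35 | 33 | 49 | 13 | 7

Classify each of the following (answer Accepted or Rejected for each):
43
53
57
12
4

Rejected, Rejected, Rejected, Accepted, Accepted

Comparing the two groups points to one rule — even.
43 — 43 is odd, hence Rejected.
53 — 53 is odd, hence Rejected.
57 — 57 is odd, hence Rejected.
12 — 12 is even, hence Accepted.
4 — 4 is even, hence Accepted.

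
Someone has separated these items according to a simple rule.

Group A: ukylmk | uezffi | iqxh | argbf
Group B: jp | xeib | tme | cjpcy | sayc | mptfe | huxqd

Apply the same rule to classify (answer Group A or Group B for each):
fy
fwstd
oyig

Comparing the two groups points to one rule — starts with a vowel.
Group B: fy, since starts with 'f'. Group B: fwstd, since starts with 'f'. Group A: oyig, since starts with 'o'.

Group B, Group B, Group A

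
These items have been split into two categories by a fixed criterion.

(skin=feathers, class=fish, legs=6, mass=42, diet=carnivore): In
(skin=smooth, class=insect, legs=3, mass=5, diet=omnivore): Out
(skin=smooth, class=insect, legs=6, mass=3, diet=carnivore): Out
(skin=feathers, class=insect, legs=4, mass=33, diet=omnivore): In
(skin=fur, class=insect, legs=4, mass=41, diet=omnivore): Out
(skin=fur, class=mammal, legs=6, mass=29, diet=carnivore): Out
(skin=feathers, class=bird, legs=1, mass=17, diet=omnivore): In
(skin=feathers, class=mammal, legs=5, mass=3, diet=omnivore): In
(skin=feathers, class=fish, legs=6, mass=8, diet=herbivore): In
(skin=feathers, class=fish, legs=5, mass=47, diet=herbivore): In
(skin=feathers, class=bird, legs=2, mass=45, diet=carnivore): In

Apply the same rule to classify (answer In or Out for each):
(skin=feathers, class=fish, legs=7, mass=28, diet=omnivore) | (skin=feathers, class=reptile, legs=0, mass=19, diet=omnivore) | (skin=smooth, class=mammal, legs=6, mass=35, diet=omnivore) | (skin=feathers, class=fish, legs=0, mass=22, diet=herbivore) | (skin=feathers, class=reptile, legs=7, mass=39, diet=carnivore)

The rule appears to be: skin is feathers.

In, In, Out, In, In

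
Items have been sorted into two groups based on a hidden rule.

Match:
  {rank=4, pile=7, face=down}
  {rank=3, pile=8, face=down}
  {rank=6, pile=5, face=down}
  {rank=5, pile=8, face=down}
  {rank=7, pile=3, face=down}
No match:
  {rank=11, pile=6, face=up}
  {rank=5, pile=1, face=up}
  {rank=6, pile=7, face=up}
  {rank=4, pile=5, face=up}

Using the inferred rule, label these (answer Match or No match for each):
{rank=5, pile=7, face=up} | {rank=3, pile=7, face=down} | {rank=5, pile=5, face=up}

No match, Match, No match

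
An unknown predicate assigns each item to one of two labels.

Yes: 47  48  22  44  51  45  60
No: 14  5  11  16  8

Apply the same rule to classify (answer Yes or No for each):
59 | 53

Yes, Yes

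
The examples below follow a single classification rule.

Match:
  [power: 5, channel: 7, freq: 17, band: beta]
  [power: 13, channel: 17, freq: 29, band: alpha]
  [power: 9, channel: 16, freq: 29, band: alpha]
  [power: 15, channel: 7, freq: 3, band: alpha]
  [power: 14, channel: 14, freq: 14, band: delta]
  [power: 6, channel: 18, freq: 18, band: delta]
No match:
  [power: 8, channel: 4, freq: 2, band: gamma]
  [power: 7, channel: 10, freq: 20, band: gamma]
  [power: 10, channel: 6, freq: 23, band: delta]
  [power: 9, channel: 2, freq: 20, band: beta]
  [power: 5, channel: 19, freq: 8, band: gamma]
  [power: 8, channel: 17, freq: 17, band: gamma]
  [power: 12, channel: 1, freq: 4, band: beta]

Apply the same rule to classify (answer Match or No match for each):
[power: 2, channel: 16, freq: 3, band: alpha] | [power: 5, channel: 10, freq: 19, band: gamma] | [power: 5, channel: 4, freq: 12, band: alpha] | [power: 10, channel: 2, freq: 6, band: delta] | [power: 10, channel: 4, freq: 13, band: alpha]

The pattern is that an item is 'Match' exactly when: band is not gamma AND channel ≥ 7.
Match: [power: 2, channel: 16, freq: 3, band: alpha], since band is alpha, channel = 16.
No match: [power: 5, channel: 10, freq: 19, band: gamma], since band is gamma, channel = 10.
No match: [power: 5, channel: 4, freq: 12, band: alpha], since band is alpha, channel = 4.
No match: [power: 10, channel: 2, freq: 6, band: delta], since band is delta, channel = 2.
No match: [power: 10, channel: 4, freq: 13, band: alpha], since band is alpha, channel = 4.

Match, No match, No match, No match, No match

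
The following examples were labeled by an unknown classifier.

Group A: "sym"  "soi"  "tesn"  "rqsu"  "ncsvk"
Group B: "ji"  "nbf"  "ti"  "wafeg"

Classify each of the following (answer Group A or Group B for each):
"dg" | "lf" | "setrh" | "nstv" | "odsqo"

Group B, Group B, Group A, Group A, Group A

Looking at the examples, the only property every 'Group A' case has and every 'Group B' case lacks is: contains 's'.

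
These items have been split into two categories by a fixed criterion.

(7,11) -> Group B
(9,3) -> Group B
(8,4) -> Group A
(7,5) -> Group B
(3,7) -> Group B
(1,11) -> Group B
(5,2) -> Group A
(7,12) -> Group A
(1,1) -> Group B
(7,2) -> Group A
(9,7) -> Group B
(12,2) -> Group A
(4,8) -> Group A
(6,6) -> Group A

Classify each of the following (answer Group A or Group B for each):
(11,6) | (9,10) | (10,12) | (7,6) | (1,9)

The distinguishing property — second is even — holds for all the 'Group A' cases and none of the 'Group B' cases.
(11,6): second 6 — meets the rule, so Group A. (9,10): second 10 — meets the rule, so Group A. (10,12): second 12 — meets the rule, so Group A. (7,6): second 6 — meets the rule, so Group A. (1,9): second 9 — fails this test, so Group B.

Group A, Group A, Group A, Group A, Group B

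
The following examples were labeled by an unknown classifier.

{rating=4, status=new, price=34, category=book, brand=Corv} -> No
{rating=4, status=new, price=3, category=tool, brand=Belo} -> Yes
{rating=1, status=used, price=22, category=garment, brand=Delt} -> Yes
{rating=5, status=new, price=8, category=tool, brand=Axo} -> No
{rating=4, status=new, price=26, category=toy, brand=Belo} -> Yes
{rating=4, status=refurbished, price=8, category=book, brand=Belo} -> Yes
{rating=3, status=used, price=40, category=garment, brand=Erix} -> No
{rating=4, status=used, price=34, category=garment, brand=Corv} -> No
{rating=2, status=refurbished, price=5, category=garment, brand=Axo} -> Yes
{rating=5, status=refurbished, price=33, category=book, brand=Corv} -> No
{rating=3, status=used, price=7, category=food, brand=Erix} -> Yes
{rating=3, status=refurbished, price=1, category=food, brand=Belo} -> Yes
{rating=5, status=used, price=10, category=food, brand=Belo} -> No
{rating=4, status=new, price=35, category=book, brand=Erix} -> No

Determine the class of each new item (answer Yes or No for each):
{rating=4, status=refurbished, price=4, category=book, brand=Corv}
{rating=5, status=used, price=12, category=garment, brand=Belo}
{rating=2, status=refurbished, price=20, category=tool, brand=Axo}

The common property of the 'Yes' items is: rating ≤ 4 AND price ≤ 26. No 'No' item has it.
{rating=4, status=refurbished, price=4, category=book, brand=Corv}: Yes (rating = 4, price = 4). {rating=5, status=used, price=12, category=garment, brand=Belo}: No (rating = 5, price = 12). {rating=2, status=refurbished, price=20, category=tool, brand=Axo}: Yes (rating = 2, price = 20).

Yes, No, Yes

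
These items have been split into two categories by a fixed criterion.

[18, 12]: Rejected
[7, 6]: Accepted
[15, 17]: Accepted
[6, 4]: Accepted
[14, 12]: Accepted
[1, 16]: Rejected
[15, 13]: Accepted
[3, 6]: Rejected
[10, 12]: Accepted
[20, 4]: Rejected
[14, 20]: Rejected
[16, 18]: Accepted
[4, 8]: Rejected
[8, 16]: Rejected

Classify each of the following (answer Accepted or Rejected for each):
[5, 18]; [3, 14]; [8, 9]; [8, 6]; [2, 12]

The distinguishing property — |first − second| ≤ 2 — holds for all the 'Accepted' cases and none of the 'Rejected' cases.
[5, 18]: |5−18| = 13 — doesn't qualify, so Rejected. [3, 14]: |3−14| = 11 — doesn't qualify, so Rejected. [8, 9]: |8−9| = 1 — checks out, so Accepted. [8, 6]: |8−6| = 2 — checks out, so Accepted. [2, 12]: |2−12| = 10 — doesn't qualify, so Rejected.

Rejected, Rejected, Accepted, Accepted, Rejected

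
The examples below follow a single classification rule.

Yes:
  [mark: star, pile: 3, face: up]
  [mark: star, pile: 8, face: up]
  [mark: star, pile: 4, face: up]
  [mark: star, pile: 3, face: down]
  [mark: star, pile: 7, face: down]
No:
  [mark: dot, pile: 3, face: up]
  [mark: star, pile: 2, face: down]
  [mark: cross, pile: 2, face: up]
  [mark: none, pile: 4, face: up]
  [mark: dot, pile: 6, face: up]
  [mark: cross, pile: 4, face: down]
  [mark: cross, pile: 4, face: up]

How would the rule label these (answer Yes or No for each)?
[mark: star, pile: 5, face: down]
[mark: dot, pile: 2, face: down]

A rule that fits every label: mark is star AND pile ≥ 3 — true of each 'Yes' example, false of each 'No' one.
[mark: star, pile: 5, face: down]: mark is star, pile = 5, satisfies this → Yes.
[mark: dot, pile: 2, face: down]: mark is dot, pile = 2, fails the rule → No.

Yes, No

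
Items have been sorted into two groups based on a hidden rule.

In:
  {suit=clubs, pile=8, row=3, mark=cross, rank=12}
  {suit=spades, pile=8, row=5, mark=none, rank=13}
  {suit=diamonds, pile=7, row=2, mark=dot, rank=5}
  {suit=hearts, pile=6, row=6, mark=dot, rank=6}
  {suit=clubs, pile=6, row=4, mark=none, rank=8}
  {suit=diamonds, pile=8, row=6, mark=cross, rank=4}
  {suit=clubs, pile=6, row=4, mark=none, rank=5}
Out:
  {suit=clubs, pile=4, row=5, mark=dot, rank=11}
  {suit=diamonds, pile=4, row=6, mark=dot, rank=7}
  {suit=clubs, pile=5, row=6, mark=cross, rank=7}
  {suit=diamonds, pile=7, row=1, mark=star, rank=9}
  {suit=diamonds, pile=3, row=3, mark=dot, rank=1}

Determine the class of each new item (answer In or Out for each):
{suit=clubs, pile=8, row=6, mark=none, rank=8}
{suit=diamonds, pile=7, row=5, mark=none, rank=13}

The common property of the 'In' items is: row ≥ 2 AND pile ≥ 6. No 'Out' item has it.

In, In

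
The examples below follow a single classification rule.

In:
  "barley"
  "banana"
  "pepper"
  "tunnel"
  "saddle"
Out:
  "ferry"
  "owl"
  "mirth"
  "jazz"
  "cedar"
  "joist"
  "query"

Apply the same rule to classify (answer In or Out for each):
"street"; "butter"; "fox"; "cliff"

One predicate separates the groups cleanly: length 6.
"street": length 6 — fits, so In.
"butter": length 6 — fits, so In.
"fox": length 3 — fails the rule, so Out.
"cliff": length 5 — fails the rule, so Out.

In, In, Out, Out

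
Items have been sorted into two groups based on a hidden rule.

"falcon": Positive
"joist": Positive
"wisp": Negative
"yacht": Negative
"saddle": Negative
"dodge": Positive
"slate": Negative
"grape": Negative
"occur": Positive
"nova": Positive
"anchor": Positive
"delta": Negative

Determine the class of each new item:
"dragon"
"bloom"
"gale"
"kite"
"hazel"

Positive, Positive, Negative, Negative, Negative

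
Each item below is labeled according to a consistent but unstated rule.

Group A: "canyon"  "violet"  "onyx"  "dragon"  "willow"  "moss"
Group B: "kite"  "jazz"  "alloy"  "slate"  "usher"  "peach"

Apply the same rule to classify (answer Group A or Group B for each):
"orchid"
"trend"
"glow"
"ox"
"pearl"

The rule appears to be: even length AND contains 'o'.
Group A: "orchid", since length 6, has 'o'.
Group B: "trend", since length 5, no 'o'.
Group A: "glow", since length 4, has 'o'.
Group A: "ox", since length 2, has 'o'.
Group B: "pearl", since length 5, no 'o'.

Group A, Group B, Group A, Group A, Group B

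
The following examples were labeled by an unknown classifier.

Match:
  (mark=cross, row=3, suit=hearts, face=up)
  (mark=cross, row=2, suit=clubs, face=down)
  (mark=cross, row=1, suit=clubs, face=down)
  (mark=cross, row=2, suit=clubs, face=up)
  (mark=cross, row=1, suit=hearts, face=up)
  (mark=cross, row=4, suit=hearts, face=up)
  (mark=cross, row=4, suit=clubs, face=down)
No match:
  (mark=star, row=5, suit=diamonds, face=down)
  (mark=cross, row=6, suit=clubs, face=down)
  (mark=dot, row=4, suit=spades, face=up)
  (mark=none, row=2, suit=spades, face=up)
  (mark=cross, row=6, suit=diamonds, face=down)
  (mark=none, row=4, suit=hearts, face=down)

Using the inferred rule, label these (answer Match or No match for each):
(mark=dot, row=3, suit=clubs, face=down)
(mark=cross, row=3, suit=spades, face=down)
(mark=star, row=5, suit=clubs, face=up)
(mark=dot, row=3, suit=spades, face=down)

No match, Match, No match, No match

All 'Match' examples share one property — mark is cross AND row ≤ 4 — and every 'No match' example lacks it.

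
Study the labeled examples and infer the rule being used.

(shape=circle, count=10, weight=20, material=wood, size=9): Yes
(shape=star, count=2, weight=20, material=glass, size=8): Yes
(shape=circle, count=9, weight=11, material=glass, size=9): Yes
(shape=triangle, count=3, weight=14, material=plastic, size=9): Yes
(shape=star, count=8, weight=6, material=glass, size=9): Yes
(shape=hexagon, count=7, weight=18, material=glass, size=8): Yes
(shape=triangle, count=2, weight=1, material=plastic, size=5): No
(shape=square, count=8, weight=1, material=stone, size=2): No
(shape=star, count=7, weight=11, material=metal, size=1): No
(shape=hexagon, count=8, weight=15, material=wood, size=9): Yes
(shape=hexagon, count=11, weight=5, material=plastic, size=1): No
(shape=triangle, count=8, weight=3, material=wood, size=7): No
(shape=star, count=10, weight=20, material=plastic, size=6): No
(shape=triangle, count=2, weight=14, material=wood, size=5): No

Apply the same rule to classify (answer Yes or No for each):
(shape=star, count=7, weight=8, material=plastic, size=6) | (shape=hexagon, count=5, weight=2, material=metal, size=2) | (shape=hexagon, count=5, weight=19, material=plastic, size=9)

The simplest hypothesis consistent with all the labels is: size ≥ 8.

No, No, Yes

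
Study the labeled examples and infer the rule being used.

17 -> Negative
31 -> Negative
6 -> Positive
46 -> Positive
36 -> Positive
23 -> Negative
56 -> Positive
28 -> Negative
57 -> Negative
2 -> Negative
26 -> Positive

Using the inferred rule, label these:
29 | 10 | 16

Negative, Negative, Positive

Checking candidate rules against both groups, what survives is: ends in digit 6.
29 → last digit 9 → Negative. 10 → last digit 0 → Negative. 16 → last digit 6 → Positive.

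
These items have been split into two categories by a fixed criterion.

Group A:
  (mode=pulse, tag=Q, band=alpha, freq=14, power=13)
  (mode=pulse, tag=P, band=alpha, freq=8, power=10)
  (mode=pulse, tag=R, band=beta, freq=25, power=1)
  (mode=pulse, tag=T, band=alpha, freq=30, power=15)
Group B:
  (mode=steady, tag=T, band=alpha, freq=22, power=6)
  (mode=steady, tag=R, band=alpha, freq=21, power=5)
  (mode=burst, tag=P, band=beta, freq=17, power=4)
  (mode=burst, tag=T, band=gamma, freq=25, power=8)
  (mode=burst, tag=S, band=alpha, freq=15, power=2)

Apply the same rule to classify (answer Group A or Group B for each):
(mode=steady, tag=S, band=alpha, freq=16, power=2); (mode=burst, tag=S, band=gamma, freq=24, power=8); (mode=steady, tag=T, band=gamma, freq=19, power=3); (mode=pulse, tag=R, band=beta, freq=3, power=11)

Group B, Group B, Group B, Group A

The common property of the 'Group A' items is: mode is pulse. No 'Group B' item has it.
(mode=steady, tag=S, band=alpha, freq=16, power=2): mode is steady — does not fit, so Group B.
(mode=burst, tag=S, band=gamma, freq=24, power=8): mode is burst — does not fit, so Group B.
(mode=steady, tag=T, band=gamma, freq=19, power=3): mode is steady — does not fit, so Group B.
(mode=pulse, tag=R, band=beta, freq=3, power=11): mode is pulse — satisfies this, so Group A.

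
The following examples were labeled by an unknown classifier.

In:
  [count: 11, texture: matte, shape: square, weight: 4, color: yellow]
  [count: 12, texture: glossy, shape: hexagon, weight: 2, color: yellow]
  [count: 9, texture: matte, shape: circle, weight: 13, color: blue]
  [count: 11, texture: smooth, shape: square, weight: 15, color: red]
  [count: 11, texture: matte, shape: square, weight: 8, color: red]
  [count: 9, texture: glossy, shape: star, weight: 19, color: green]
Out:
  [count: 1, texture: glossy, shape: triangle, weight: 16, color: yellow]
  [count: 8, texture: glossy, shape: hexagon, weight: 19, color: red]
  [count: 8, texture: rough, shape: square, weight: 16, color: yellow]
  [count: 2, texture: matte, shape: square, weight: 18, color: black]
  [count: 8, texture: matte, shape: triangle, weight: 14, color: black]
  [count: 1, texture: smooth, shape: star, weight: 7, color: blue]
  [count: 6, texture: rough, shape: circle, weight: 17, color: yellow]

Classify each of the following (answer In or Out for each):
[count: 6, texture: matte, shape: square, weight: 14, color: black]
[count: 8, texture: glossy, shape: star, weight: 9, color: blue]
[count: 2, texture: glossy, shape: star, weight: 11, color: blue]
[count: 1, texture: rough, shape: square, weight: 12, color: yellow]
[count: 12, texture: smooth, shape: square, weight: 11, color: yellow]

Out, Out, Out, Out, In

All 'In' examples share one property — count ≥ 9 — and every 'Out' example lacks it.
[count: 6, texture: matte, shape: square, weight: 14, color: black] — count = 6, hence Out. [count: 8, texture: glossy, shape: star, weight: 9, color: blue] — count = 8, hence Out. [count: 2, texture: glossy, shape: star, weight: 11, color: blue] — count = 2, hence Out. [count: 1, texture: rough, shape: square, weight: 12, color: yellow] — count = 1, hence Out. [count: 12, texture: smooth, shape: square, weight: 11, color: yellow] — count = 12, hence In.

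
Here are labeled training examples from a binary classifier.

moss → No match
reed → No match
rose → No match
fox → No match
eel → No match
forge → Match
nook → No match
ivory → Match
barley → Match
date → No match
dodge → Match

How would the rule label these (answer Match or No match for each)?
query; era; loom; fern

Match, No match, No match, No match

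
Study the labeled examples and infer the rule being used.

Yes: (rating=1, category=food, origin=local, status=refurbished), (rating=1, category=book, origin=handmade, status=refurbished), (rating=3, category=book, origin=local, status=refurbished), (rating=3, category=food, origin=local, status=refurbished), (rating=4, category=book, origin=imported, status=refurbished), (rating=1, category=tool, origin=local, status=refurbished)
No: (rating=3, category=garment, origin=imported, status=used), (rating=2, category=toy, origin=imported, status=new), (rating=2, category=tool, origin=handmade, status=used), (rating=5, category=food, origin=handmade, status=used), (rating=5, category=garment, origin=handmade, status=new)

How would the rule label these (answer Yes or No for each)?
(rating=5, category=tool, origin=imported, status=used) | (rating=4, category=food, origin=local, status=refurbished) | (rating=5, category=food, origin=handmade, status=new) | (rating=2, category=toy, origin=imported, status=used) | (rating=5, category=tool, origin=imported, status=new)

No, Yes, No, No, No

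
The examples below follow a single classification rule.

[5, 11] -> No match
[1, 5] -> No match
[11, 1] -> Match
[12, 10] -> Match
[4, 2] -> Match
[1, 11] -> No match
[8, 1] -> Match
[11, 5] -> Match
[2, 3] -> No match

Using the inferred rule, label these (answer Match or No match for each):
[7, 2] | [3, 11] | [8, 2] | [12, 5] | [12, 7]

Match, No match, Match, Match, Match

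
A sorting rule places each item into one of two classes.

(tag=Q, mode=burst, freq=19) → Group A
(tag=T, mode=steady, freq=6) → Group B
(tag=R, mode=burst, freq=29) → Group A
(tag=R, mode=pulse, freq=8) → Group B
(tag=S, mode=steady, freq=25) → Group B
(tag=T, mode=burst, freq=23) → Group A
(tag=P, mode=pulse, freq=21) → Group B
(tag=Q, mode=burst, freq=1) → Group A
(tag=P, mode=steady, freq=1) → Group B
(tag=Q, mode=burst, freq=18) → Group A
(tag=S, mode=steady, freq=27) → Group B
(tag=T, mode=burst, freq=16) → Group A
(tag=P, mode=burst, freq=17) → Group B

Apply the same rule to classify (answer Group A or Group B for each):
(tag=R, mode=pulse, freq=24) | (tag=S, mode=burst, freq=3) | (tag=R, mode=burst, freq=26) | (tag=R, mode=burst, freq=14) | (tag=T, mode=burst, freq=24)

Group B, Group A, Group A, Group A, Group A

Every 'Group A' example satisfies: mode is burst AND freq ≠ 17. None of the 'Group B' examples do.
(tag=R, mode=pulse, freq=24) → mode is pulse, freq = 24 → Group B. (tag=S, mode=burst, freq=3) → mode is burst, freq = 3 → Group A. (tag=R, mode=burst, freq=26) → mode is burst, freq = 26 → Group A. (tag=R, mode=burst, freq=14) → mode is burst, freq = 14 → Group A. (tag=T, mode=burst, freq=24) → mode is burst, freq = 24 → Group A.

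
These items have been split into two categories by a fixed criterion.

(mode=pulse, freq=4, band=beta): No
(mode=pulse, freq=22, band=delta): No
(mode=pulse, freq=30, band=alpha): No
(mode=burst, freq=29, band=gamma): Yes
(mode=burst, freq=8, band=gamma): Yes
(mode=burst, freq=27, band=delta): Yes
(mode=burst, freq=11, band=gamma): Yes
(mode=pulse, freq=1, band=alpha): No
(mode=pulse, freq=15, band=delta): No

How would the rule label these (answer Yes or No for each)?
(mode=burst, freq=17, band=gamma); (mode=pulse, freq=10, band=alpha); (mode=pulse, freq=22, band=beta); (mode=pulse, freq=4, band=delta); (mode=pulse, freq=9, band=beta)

Yes, No, No, No, No

The simplest hypothesis consistent with all the labels is: mode is burst.
Yes: (mode=burst, freq=17, band=gamma), since mode is burst. No: (mode=pulse, freq=10, band=alpha), since mode is pulse. No: (mode=pulse, freq=22, band=beta), since mode is pulse. No: (mode=pulse, freq=4, band=delta), since mode is pulse. No: (mode=pulse, freq=9, band=beta), since mode is pulse.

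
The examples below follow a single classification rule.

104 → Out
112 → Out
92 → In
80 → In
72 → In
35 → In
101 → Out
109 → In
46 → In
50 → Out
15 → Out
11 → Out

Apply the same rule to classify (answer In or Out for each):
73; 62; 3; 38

The pattern is that an item is 'In' exactly when: digit sum ≥ 7.
73: digit sum 7+3 = 10, checks out → In. 62: digit sum 6+2 = 8, checks out → In. 3: digit sum 3, fails this test → Out. 38: digit sum 3+8 = 11, checks out → In.

In, In, Out, In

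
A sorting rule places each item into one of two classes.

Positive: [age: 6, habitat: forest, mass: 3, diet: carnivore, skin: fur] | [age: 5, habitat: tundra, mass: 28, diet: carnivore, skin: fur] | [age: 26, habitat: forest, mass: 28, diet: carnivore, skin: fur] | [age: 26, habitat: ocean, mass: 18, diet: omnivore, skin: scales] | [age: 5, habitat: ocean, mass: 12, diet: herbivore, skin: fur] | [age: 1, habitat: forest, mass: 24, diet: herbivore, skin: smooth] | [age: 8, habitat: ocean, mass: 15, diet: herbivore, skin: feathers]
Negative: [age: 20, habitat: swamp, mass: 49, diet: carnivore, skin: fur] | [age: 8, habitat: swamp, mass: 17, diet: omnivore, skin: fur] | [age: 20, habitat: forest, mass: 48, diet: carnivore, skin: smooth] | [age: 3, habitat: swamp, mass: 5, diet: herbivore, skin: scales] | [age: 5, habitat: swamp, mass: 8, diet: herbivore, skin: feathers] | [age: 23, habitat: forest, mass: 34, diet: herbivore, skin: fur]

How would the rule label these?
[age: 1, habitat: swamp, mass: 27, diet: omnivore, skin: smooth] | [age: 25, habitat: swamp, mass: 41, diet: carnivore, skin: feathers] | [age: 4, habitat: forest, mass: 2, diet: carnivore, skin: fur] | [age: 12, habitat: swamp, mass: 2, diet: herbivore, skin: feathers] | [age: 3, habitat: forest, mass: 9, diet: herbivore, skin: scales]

Negative, Negative, Positive, Negative, Positive

One predicate separates the groups cleanly: habitat is not swamp AND mass ≤ 28.
[age: 1, habitat: swamp, mass: 27, diet: omnivore, skin: smooth]: habitat is swamp, mass = 27 — doesn't match, so Negative.
[age: 25, habitat: swamp, mass: 41, diet: carnivore, skin: feathers]: habitat is swamp, mass = 41 — doesn't match, so Negative.
[age: 4, habitat: forest, mass: 2, diet: carnivore, skin: fur]: habitat is forest, mass = 2 — fits, so Positive.
[age: 12, habitat: swamp, mass: 2, diet: herbivore, skin: feathers]: habitat is swamp, mass = 2 — doesn't match, so Negative.
[age: 3, habitat: forest, mass: 9, diet: herbivore, skin: scales]: habitat is forest, mass = 9 — fits, so Positive.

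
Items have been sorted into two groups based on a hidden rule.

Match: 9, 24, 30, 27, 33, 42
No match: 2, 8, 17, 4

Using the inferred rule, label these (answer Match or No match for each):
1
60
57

The simplest hypothesis consistent with all the labels is: multiple of 3.

No match, Match, Match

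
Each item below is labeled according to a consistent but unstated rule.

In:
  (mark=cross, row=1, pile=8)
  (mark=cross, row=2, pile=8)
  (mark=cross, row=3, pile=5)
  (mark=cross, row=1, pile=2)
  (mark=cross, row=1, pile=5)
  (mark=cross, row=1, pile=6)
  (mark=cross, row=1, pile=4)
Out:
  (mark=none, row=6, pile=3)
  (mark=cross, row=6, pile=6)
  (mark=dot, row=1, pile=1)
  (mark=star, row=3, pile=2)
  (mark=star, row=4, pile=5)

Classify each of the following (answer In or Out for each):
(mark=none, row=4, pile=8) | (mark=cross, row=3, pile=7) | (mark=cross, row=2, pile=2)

The pattern is that an item is 'In' exactly when: mark is cross AND row ≤ 3.
(mark=none, row=4, pile=8): mark is none, row = 4, fails this test → Out. (mark=cross, row=3, pile=7): mark is cross, row = 3, passes → In. (mark=cross, row=2, pile=2): mark is cross, row = 2, passes → In.

Out, In, In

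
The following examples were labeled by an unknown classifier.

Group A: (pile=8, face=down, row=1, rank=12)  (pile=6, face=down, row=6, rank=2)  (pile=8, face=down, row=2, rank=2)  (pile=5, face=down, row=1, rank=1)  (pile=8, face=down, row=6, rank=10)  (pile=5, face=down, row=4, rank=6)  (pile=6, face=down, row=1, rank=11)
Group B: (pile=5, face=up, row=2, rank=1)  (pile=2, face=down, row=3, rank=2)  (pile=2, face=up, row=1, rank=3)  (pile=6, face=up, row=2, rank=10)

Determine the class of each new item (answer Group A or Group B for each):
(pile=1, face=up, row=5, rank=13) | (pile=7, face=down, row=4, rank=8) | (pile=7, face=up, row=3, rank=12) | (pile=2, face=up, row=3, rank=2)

Every 'Group A' example satisfies: face is down AND pile ≥ 5. None of the 'Group B' examples do.

Group B, Group A, Group B, Group B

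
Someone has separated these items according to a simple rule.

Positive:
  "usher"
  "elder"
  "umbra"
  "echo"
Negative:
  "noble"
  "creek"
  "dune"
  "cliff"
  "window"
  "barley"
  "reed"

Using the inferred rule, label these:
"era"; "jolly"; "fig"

The rule appears to be: starts with a vowel.
"era": Positive (starts with 'e'). "jolly": Negative (starts with 'j'). "fig": Negative (starts with 'f').

Positive, Negative, Negative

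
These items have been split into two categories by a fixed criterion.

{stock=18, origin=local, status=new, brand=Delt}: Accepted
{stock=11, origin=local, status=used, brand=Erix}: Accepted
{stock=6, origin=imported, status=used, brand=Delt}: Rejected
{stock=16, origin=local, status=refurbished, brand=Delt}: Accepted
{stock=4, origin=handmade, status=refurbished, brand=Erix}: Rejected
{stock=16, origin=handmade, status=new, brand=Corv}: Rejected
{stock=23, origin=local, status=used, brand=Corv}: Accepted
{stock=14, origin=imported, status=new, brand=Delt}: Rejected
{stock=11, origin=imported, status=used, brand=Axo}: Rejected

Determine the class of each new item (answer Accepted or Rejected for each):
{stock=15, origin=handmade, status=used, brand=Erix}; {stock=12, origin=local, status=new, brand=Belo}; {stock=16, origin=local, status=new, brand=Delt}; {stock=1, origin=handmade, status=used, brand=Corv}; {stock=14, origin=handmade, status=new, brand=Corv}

Looking at the examples, the only property every 'Accepted' case has and every 'Rejected' case lacks is: origin is local.
{stock=15, origin=handmade, status=used, brand=Erix}: Rejected (origin is handmade).
{stock=12, origin=local, status=new, brand=Belo}: Accepted (origin is local).
{stock=16, origin=local, status=new, brand=Delt}: Accepted (origin is local).
{stock=1, origin=handmade, status=used, brand=Corv}: Rejected (origin is handmade).
{stock=14, origin=handmade, status=new, brand=Corv}: Rejected (origin is handmade).

Rejected, Accepted, Accepted, Rejected, Rejected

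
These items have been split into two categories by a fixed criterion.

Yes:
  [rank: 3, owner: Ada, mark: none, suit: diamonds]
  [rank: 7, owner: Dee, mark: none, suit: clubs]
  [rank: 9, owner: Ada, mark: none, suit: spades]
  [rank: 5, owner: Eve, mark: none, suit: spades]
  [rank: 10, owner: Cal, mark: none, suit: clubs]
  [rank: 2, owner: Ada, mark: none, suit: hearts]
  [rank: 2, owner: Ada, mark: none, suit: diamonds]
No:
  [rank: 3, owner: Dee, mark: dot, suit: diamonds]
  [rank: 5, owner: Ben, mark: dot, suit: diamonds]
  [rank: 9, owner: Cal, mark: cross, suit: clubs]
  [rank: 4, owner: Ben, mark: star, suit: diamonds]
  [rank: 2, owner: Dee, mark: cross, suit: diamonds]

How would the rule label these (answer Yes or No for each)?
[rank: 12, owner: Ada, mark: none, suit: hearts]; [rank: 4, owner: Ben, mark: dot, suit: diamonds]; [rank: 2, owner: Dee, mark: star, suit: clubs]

Yes, No, No

All 'Yes' examples share one property — mark is none — and every 'No' example lacks it.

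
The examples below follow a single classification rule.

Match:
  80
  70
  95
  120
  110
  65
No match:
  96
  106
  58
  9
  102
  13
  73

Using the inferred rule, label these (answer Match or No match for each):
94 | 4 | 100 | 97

No match, No match, Match, No match

A rule that fits every label: multiple of 5 — true of each 'Match' example, false of each 'No match' one.
94 → 94 = 5·18 + 4 → No match.
4 → 4 = 5·0 + 4 → No match.
100 → 100 = 5·20 → Match.
97 → 97 = 5·19 + 2 → No match.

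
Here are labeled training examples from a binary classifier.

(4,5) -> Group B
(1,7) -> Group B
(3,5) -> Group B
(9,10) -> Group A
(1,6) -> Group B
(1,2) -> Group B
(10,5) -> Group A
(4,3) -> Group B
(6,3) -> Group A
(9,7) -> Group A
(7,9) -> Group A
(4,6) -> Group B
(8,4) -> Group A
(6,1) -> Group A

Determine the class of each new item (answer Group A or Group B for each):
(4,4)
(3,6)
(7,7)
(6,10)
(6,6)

Group B, Group B, Group A, Group A, Group A

The simplest hypothesis consistent with all the labels is: first ≥ 5.
(4,4): first 4, doesn't match → Group B.
(3,6): first 3, doesn't match → Group B.
(7,7): first 7, satisfies this → Group A.
(6,10): first 6, satisfies this → Group A.
(6,6): first 6, satisfies this → Group A.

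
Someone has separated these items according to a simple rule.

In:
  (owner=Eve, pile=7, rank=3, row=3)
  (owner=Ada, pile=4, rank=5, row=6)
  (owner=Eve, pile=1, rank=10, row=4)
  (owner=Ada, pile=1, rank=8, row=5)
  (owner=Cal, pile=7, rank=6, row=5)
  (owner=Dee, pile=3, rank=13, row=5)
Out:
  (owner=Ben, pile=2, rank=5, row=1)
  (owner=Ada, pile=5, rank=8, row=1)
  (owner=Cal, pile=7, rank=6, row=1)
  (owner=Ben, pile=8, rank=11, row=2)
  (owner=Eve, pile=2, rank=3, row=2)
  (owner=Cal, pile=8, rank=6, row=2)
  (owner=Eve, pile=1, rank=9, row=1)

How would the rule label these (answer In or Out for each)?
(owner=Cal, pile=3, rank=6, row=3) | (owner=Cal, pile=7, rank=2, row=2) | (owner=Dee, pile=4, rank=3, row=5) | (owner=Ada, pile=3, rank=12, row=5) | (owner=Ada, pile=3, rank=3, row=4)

In, Out, In, In, In

All 'In' examples share one property — row ≥ 3 — and every 'Out' example lacks it.
(owner=Cal, pile=3, rank=6, row=3): row = 3 — passes, so In.
(owner=Cal, pile=7, rank=2, row=2): row = 2 — lacks this property, so Out.
(owner=Dee, pile=4, rank=3, row=5): row = 5 — passes, so In.
(owner=Ada, pile=3, rank=12, row=5): row = 5 — passes, so In.
(owner=Ada, pile=3, rank=3, row=4): row = 4 — passes, so In.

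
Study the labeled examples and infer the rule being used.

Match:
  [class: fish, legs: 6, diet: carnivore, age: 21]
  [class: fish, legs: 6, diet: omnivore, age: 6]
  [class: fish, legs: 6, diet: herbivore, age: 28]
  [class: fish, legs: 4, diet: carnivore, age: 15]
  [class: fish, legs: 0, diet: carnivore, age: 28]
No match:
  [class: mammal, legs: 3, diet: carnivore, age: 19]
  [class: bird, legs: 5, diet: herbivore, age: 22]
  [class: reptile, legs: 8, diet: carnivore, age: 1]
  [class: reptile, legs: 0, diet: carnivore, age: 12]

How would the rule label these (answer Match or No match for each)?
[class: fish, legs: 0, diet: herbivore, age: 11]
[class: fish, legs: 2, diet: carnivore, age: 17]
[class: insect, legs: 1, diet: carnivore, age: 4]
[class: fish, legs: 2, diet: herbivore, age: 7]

Comparing the two groups points to one rule — class is fish.
[class: fish, legs: 0, diet: herbivore, age: 11]: class is fish, fits → Match. [class: fish, legs: 2, diet: carnivore, age: 17]: class is fish, fits → Match. [class: insect, legs: 1, diet: carnivore, age: 4]: class is insect, does not satisfy this → No match. [class: fish, legs: 2, diet: herbivore, age: 7]: class is fish, fits → Match.

Match, Match, No match, Match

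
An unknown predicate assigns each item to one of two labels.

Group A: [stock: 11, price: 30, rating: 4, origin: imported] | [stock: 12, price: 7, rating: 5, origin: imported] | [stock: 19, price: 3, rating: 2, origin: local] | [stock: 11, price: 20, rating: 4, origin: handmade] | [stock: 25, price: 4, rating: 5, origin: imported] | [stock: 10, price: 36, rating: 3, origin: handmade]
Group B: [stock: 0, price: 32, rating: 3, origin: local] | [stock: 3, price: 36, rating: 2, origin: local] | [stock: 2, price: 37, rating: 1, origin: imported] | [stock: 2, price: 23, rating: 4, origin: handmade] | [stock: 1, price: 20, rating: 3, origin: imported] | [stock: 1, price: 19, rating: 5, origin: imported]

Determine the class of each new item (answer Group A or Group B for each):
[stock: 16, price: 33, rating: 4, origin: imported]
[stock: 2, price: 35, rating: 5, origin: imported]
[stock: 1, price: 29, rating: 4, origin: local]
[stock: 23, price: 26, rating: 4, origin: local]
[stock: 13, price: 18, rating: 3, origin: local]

The distinguishing property — stock ≥ 10 — holds for all the 'Group A' cases and none of the 'Group B' cases.

Group A, Group B, Group B, Group A, Group A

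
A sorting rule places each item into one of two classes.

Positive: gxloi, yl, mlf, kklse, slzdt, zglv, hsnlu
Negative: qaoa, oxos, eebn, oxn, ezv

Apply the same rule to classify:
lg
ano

Positive, Negative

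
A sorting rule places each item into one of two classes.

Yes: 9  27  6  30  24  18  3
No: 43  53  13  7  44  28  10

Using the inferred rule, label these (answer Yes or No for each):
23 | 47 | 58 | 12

No, No, No, Yes

A rule that fits every label: multiple of 3 — true of each 'Yes' example, false of each 'No' one.
23: 23 = 3·7 + 2 — fails this test, so No.
47: 47 = 3·15 + 2 — fails this test, so No.
58: 58 = 3·19 + 1 — fails this test, so No.
12: 12 = 3·4 — matches, so Yes.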